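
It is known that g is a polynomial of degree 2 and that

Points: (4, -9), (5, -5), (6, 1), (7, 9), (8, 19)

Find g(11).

61

Write g(t) = at² + bt + c; the 5 given values yield a linear system in the 3 coefficients.
Solving, g(t) = t² - 5t - 5.
Then g(11) = 61.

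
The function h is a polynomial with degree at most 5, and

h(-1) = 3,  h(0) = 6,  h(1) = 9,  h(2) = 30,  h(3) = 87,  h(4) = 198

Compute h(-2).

-18

First differences: 3, 3, 21, 57, 111. Second differences: 0, 18, 36, 54. Third differences: 18, 18, 18.
Level-3 differences are constant, so h has degree 3.
Fitting a degree-3 polynomial gives h(k) = 3k³ + 6.
Then h(-2) = -18.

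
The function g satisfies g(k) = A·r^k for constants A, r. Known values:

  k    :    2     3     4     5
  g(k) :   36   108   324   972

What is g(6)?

Consecutive ratio: 108/36 = 3, and 324/108 = 3, so r = 3.
Then A·3^2 = 36 gives A = 4, and g(k) = 4·3^k.
g(6) = 4·3^6 = 2916.

2916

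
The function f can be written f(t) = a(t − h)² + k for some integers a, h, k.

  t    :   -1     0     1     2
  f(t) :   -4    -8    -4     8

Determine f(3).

First differences -4, 4, 12; second difference 8 = 2a, so a = 4.
Expanding, the t-coefficient is −2ah = -8h; matching it to the data gives h = 0, and then k = -8.
So f(t) = 4(t + 0)² − 8.
f(3) = 4·3² − 8 = 28.

28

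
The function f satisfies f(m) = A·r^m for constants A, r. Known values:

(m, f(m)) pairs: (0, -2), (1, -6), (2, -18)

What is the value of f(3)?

-54

Consecutive ratio: -6/(-2) = 3, and -18/(-6) = 3, so r = 3.
Then A·3^0 = -2 gives A = -2, and f(m) = -2·3^m.
f(3) = -2·3^3 = -54.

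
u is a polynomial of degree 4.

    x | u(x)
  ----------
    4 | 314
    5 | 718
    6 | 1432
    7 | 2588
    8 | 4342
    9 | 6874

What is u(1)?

First differences: 404, 714, 1156, 1754, 2532. Second differences: 310, 442, 598, 778. Third differences: 132, 156, 180. Fourth differences: 24, 24.
Level-4 differences are constant, so u has degree 4.
Fitting a degree-4 polynomial gives u(x) = x^4 + 4x² - x - 2.
Then u(1) = 2.

2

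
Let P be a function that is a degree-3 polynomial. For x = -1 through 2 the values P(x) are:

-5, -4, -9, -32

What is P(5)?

-329

Write P(x) = ax³ + bx² + cx + d; the 4 given values yield a linear system in the 4 coefficients.
Solving, P(x) = -2x³ - 3x² - 4.
Then P(5) = -329.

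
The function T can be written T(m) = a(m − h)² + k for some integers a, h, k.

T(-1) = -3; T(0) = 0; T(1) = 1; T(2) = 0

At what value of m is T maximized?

First differences 3, 1, -1; second difference -2 = 2a, so a = -1.
Expanding, the m-coefficient is −2ah = 2h; matching it to the data gives h = 1, and then k = 1.
So T(m) = -1(m − 1)² + 1.
Hence h = 1.

1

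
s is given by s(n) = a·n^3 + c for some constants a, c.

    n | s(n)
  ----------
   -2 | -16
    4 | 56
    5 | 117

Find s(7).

From s(-2) = -16 and s(4) = 56: -8a + c = -16 and 64a + c = 56.
Subtracting: 72a = 72, so a = 1; then c = -16 − 1·(-8) = -8.
So s(n) = 1n³ − 8, and s(7) = 335.

335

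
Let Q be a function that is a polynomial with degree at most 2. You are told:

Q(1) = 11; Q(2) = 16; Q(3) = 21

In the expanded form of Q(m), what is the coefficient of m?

5

First differences: 5, 5.
Level-1 differences are constant, so Q has degree 1.
Fitting a degree-1 polynomial gives Q(m) = 5m + 6.
The coefficient of m is 5.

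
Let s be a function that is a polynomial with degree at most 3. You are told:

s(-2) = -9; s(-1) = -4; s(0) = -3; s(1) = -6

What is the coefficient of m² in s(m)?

First differences: 5, 1, -3. Second differences: -4, -4.
Level-2 differences are constant, so s has degree 2.
Fitting a degree-2 polynomial gives s(m) = -2m² - m - 3.
The coefficient of m² is -2.

-2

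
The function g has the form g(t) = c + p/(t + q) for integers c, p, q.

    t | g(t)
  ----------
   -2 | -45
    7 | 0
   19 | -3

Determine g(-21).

-7

(g(t) − c)(t + q) = p for each data point; the three points give a linear system in c and q, then p follows.
Solving: c = -5, q = 1, p = 40, so g(t) = -5 + 40/(t + 1).
Then g(-21) = -5 + 40/(-20) = -7.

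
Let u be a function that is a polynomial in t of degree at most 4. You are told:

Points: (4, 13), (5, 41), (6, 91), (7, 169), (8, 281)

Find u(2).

First differences: 28, 50, 78, 112. Second differences: 22, 28, 34. Third differences: 6, 6.
Level-3 differences are constant, so u has degree 3.
Fitting a degree-3 polynomial gives u(t) = t³ - 4t² + 3t + 1.
Then u(2) = -1.

-1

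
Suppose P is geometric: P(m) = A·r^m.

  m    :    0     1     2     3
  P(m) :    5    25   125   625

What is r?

5

Consecutive ratio: 25/5 = 5, and 125/25 = 5, so r = 5.
Then A·5^0 = 5 gives A = 5, and P(m) = 5·5^m.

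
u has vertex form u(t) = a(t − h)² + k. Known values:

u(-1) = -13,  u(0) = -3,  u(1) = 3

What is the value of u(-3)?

First differences 10, 6; second difference -4 = 2a, so a = -2.
Expanding, the t-coefficient is −2ah = 4h; matching it to the data gives h = 2, and then k = 5.
So u(t) = -2(t − 2)² + 5.
u(-3) = -2·(-5)² + 5 = -45.

-45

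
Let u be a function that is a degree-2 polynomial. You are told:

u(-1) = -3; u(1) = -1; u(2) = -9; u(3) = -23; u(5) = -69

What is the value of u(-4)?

-51

Write u(n) = an² + bn + c; the 5 given values yield a linear system in the 3 coefficients.
Solving, u(n) = -3n² + n + 1.
Then u(-4) = -51.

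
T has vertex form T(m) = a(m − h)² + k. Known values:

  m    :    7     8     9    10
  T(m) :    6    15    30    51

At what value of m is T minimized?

6

First differences 9, 15, 21; second difference 6 = 2a, so a = 3.
Expanding, the m-coefficient is −2ah = -6h; matching it to the data gives h = 6, and then k = 3.
So T(m) = 3(m − 6)² + 3.
Hence h = 6.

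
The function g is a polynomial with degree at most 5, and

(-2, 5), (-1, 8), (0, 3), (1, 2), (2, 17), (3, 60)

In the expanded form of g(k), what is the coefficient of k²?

2

First differences: 3, -5, -1, 15, 43. Second differences: -8, 4, 16, 28. Third differences: 12, 12, 12.
Level-3 differences are constant, so g has degree 3.
Fitting a degree-3 polynomial gives g(k) = 2k³ + 2k² - 5k + 3.
The coefficient of k² is 2.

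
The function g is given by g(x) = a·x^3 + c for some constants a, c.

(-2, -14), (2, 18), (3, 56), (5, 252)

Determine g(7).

From g(-2) = -14 and g(2) = 18: -8a + c = -14 and 8a + c = 18.
Subtracting: 16a = 32, so a = 2; then c = -14 − 2·(-8) = 2.
So g(x) = 2x³ + 2, and g(7) = 688.

688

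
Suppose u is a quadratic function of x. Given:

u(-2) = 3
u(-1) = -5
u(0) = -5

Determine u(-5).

Write u(x) = ax² + bx + c; the 3 given values yield a linear system in the 3 coefficients.
Solving, u(x) = 4x² + 4x - 5.
Then u(-5) = 75.

75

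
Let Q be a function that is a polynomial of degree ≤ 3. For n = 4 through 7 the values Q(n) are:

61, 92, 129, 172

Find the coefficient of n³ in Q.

First differences: 31, 37, 43. Second differences: 6, 6.
Level-2 differences are constant, so Q has degree 2.
Fitting a degree-2 polynomial gives Q(n) = 3n² + 4n - 3.
The coefficient of n³ is 0.

0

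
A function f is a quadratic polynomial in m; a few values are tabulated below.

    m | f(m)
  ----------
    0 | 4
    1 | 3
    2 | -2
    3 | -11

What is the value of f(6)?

-62

First differences: -1, -5, -9. Second differences: -4, -4.
Level-2 differences are constant, so f has degree 2.
Fitting a degree-2 polynomial gives f(m) = -2m² + m + 4.
Then f(6) = -62.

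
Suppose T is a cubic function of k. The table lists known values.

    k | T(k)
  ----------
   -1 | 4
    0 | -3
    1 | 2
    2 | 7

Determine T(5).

-98

Write T(k) = ak³ + bk² + ck + d; the 4 given values yield a linear system in the 4 coefficients.
Solving, T(k) = -2k³ + 6k² + k - 3.
Then T(5) = -98.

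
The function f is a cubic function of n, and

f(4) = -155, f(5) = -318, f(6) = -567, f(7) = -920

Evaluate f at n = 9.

-2010

Write f(n) = an³ + bn² + cn + d; the 4 given values yield a linear system in the 4 coefficients.
Solving, f(n) = -3n³ + 2n² + 2n - 3.
Then f(9) = -2010.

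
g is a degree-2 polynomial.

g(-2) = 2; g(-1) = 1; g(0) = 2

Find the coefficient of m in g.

2

Write g(m) = am² + bm + c; the 3 given values yield a linear system in the 3 coefficients.
Solving, g(m) = m² + 2m + 2.
The coefficient of m is 2.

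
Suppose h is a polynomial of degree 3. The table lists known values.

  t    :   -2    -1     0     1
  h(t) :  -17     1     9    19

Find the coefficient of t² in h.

1

Write h(t) = at³ + bt² + ct + d; the 4 given values yield a linear system in the 4 coefficients.
Solving, h(t) = 2t³ + t² + 7t + 9.
The coefficient of t² is 1.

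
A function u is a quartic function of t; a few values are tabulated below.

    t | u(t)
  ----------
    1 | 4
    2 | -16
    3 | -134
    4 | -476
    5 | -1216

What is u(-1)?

Write u(t) = at^4 + bt³ + ct² + dt + e; the 5 given values yield a linear system in the 5 coefficients.
Solving, u(t) = -2t^4 - t³ + 7t² - 4t + 4.
Then u(-1) = 14.

14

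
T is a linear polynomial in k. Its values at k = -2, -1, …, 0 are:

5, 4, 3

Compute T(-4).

7

First differences: -1, -1.
Level-1 differences are constant, so T has degree 1.
Fitting a degree-1 polynomial gives T(k) = -k + 3.
Then T(-4) = 7.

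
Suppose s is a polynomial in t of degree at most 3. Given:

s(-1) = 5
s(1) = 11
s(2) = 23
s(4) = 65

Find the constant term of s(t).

Write s(t) = at³ + bt² + ct + d; the 4 given values yield a linear system in the 4 coefficients.
Solving, the leading coefficient vanishes, and s(t) = 3t² + 3t + 5.
The constant term is s(0) = 5.

5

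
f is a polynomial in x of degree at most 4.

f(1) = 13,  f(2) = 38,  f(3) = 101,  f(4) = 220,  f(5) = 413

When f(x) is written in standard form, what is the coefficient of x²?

Write f(x) = ax^4 + bx³ + cx² + dx + e; the 5 given values yield a linear system in the 5 coefficients.
Solving, the leading coefficient vanishes, and f(x) = 3x³ + x² + x + 8.
The coefficient of x² is 1.

1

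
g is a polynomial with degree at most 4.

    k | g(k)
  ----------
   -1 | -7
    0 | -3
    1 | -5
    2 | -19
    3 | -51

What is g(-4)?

First differences: 4, -2, -14, -32. Second differences: -6, -12, -18. Third differences: -6, -6.
Level-3 differences are constant, so g has degree 3.
Fitting a degree-3 polynomial gives g(k) = -k³ - 3k² + 2k - 3.
Then g(-4) = 5.

5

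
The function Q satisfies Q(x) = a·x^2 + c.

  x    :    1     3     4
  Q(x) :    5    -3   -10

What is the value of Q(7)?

-43

From Q(1) = 5 and Q(3) = -3: 1a + c = 5 and 9a + c = -3.
Subtracting: 8a = -8, so a = -1; then c = 5 − (-1)·1 = 6.
So Q(x) = -1x² + 6, and Q(7) = -43.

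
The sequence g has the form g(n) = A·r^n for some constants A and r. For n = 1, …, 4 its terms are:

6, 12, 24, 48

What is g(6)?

192

Consecutive ratio: 12/6 = 2, and 24/12 = 2, so r = 2.
Then A·2^1 = 6 gives A = 3, and g(n) = 3·2^n.
g(6) = 3·2^6 = 192.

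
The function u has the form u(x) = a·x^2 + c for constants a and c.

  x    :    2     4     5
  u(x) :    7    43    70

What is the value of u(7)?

From u(2) = 7 and u(4) = 43: 4a + c = 7 and 16a + c = 43.
Subtracting: 12a = 36, so a = 3; then c = 7 − 3·4 = -5.
So u(x) = 3x² − 5, and u(7) = 142.

142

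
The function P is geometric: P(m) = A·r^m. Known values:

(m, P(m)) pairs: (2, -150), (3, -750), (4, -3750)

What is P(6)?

-93750

Consecutive ratio: -750/(-150) = 5, and -3750/(-750) = 5, so r = 5.
Then A·5^2 = -150 gives A = -6, and P(m) = -6·5^m.
P(6) = -6·5^6 = -93750.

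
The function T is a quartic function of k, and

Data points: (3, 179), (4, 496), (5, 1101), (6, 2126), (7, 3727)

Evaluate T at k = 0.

Write T(k) = ak^4 + bk³ + ck² + dk + e; the 5 given values yield a linear system in the 5 coefficients.
Solving, T(k) = k^4 + 4k³ - k² + k - 4.
Then T(0) = -4.

-4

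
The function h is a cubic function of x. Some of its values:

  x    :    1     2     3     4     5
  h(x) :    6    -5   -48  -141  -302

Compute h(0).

First differences: -11, -43, -93, -161. Second differences: -32, -50, -68. Third differences: -18, -18.
Level-3 differences are constant, so h has degree 3.
Fitting a degree-3 polynomial gives h(x) = -3x³ + 2x² + 4x + 3.
Then h(0) = 3.

3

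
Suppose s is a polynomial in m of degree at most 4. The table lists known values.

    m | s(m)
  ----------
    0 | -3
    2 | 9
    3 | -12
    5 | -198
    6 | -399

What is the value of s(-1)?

Write s(m) = am^4 + bm³ + cm² + dm + e; the 5 given values yield a linear system in the 5 coefficients.
Solving, the leading coefficient vanishes, and s(m) = -3m³ + 6m² + 6m - 3.
Then s(-1) = 0.

0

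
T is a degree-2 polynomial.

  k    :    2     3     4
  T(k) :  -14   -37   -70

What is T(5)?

-113

Write T(k) = ak² + bk + c; the 3 given values yield a linear system in the 3 coefficients.
Solving, T(k) = -5k² + 2k + 2.
Then T(5) = -113.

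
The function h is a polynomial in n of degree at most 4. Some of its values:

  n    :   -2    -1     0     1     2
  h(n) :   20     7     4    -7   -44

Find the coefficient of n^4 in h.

First differences: -13, -3, -11, -37. Second differences: 10, -8, -26. Third differences: -18, -18.
Level-3 differences are constant, so h has degree 3.
Fitting a degree-3 polynomial gives h(n) = -3n³ - 4n² - 4n + 4.
The coefficient of n^4 is 0.

0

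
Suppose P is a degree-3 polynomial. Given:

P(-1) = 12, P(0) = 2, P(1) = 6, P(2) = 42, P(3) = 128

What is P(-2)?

First differences: -10, 4, 36, 86. Second differences: 14, 32, 50. Third differences: 18, 18.
Level-3 differences are constant, so P has degree 3.
Fitting a degree-3 polynomial gives P(n) = 3n³ + 7n² - 6n + 2.
Then P(-2) = 18.

18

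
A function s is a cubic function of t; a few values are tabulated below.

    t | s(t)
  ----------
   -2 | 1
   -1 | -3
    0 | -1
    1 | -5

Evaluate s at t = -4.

75

Write s(t) = at³ + bt² + ct + d; the 4 given values yield a linear system in the 4 coefficients.
Solving, s(t) = -2t³ - 3t² + t - 1.
Then s(-4) = 75.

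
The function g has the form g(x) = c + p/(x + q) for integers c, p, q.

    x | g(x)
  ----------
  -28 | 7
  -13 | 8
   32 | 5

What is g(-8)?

9

(g(x) − c)(x + q) = p for each data point; the three points give a linear system in c and q, then p follows.
Solving: c = 6, q = -2, p = -30, so g(x) = 6 − 30/(x − 2).
Then g(-8) = 6 − 30/(-10) = 9.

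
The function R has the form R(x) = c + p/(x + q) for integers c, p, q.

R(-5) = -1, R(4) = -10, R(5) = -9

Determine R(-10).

-3

(R(x) − c)(x + q) = p for each data point; the three points give a linear system in c and q, then p follows.
Solving: c = -5, q = 0, p = -20, so R(x) = -5 − 20/(x + 0).
Then R(-10) = -5 − 20/(-10) = -3.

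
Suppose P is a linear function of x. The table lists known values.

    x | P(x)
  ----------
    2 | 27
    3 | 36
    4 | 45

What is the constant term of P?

9

First differences: 9, 9.
Level-1 differences are constant, so P has degree 1.
Fitting a degree-1 polynomial gives P(x) = 9x + 9.
The constant term is P(0) = 9.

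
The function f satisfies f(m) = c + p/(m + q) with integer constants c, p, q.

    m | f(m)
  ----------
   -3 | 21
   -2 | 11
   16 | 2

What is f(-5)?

-19

(f(m) − c)(m + q) = p for each data point; the three points give a linear system in c and q, then p follows.
Solving: c = 1, q = 4, p = 20, so f(m) = 1 + 20/(m + 4).
Then f(-5) = 1 + 20/(-1) = -19.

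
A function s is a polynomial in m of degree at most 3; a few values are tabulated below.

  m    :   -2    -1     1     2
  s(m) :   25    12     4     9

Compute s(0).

Write s(m) = am³ + bm² + cm + d; the 4 given values yield a linear system in the 4 coefficients.
Solving, the leading coefficient vanishes, and s(m) = 3m² - 4m + 5.
Then s(0) = 5.

5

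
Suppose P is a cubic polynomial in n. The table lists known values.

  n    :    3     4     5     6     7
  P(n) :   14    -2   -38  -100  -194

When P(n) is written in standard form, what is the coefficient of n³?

-1

First differences: -16, -36, -62, -94. Second differences: -20, -26, -32. Third differences: -6, -6.
Level-3 differences are constant, so P has degree 3.
Fitting a degree-3 polynomial gives P(n) = -n³ + 2n² + 7n + 2.
The coefficient of n³ is -1.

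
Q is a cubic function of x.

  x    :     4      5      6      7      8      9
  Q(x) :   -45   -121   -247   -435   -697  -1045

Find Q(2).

5

First differences: -76, -126, -188, -262, -348. Second differences: -50, -62, -74, -86. Third differences: -12, -12, -12.
Level-3 differences are constant, so Q has degree 3.
Fitting a degree-3 polynomial gives Q(x) = -2x³ + 5x² + x - 1.
Then Q(2) = 5.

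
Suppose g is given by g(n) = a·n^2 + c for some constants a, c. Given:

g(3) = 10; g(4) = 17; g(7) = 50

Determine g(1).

From g(3) = 10 and g(4) = 17: 9a + c = 10 and 16a + c = 17.
Subtracting: 7a = 7, so a = 1; then c = 10 − 1·9 = 1.
So g(n) = 1n² + 1, and g(1) = 2.

2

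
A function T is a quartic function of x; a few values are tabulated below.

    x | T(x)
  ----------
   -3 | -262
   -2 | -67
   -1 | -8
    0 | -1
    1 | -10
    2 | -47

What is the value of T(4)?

Write T(x) = ax^4 + bx³ + cx² + dx + e; the 6 given values yield a linear system in the 5 coefficients.
Solving, T(x) = -2x^4 + 2x³ - 6x² - 3x - 1.
Then T(4) = -493.

-493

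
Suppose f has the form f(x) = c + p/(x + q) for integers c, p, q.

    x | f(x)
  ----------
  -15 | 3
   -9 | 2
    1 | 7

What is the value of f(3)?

(f(x) − c)(x + q) = p for each data point; the three points give a linear system in c and q, then p follows.
Solving: c = 4, q = 3, p = 12, so f(x) = 4 + 12/(x + 3).
Then f(3) = 4 + 12/6 = 6.

6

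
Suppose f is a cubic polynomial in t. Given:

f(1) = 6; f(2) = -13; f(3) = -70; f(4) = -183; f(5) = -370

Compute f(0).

5

Write f(t) = at³ + bt² + ct + d; the 5 given values yield a linear system in the 4 coefficients.
Solving, f(t) = -3t³ - t² + 5t + 5.
Then f(0) = 5.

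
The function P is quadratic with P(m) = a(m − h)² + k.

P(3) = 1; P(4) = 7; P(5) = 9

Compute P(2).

First differences 6, 2; second difference -4 = 2a, so a = -2.
Expanding, the m-coefficient is −2ah = 4h; matching it to the data gives h = 5, and then k = 9.
So P(m) = -2(m − 5)² + 9.
P(2) = -2·(-3)² + 9 = -9.

-9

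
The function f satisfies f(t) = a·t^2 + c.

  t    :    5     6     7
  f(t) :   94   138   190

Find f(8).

From f(5) = 94 and f(6) = 138: 25a + c = 94 and 36a + c = 138.
Subtracting: 11a = 44, so a = 4; then c = 94 − 4·25 = -6.
So f(t) = 4t² − 6, and f(8) = 250.

250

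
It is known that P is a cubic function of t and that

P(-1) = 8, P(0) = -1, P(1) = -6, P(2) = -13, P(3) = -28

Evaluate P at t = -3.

62

Write P(t) = at³ + bt² + ct + d; the 5 given values yield a linear system in the 4 coefficients.
Solving, P(t) = -t³ + 2t² - 6t - 1.
Then P(-3) = 62.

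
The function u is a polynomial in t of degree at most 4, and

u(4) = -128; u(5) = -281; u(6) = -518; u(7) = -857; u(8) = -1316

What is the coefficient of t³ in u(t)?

Write u(t) = at^4 + bt³ + ct² + dt + e; the 5 given values yield a linear system in the 5 coefficients.
Solving, the leading coefficient vanishes, and u(t) = -3t³ + 3t² + 3t + 4.
The coefficient of t³ is -3.

-3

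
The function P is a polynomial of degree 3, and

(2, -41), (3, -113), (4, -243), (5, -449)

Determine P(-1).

7

Write P(m) = am³ + bm² + cm + d; the 4 given values yield a linear system in the 4 coefficients.
Solving, P(m) = -3m³ - 2m² - 5m + 1.
Then P(-1) = 7.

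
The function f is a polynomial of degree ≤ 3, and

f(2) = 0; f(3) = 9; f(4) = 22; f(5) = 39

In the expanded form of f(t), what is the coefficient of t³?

0

First differences: 9, 13, 17. Second differences: 4, 4.
Level-2 differences are constant, so f has degree 2.
Fitting a degree-2 polynomial gives f(t) = 2t² - t - 6.
The coefficient of t³ is 0.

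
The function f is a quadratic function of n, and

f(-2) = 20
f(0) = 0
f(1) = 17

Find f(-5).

185

Write f(n) = an² + bn + c; the 3 given values yield a linear system in the 3 coefficients.
Solving, f(n) = 9n² + 8n.
Then f(-5) = 185.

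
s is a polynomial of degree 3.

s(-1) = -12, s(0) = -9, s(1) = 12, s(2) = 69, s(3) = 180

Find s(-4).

First differences: 3, 21, 57, 111. Second differences: 18, 36, 54. Third differences: 18, 18.
Level-3 differences are constant, so s has degree 3.
Fitting a degree-3 polynomial gives s(t) = 3t³ + 9t² + 9t - 9.
Then s(-4) = -93.

-93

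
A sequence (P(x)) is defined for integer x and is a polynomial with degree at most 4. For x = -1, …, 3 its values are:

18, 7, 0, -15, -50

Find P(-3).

100

Write P(x) = ax^4 + bx³ + cx² + dx + e; the 5 given values yield a linear system in the 5 coefficients.
Solving, the leading coefficient vanishes, and P(x) = -2x³ + 2x² - 7x + 7.
Then P(-3) = 100.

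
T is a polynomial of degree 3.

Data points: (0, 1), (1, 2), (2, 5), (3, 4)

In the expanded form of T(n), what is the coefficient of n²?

4

Write T(n) = an³ + bn² + cn + d; the 4 given values yield a linear system in the 4 coefficients.
Solving, T(n) = -n³ + 4n² - 2n + 1.
The coefficient of n² is 4.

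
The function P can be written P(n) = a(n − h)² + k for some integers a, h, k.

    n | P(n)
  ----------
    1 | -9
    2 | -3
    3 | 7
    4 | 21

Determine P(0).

-11

First differences 6, 10, 14; second difference 4 = 2a, so a = 2.
Expanding, the n-coefficient is −2ah = -4h; matching it to the data gives h = 0, and then k = -11.
So P(n) = 2(n + 0)² − 11.
P(0) = 2·0² − 11 = -11.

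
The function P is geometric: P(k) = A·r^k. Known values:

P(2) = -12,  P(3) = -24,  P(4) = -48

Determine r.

Consecutive ratio: -24/(-12) = 2, and -48/(-24) = 2, so r = 2.
Then A·2^2 = -12 gives A = -3, and P(k) = -3·2^k.

2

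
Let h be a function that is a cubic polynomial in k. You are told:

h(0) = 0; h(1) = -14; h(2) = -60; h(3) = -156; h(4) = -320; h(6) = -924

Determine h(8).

Write h(k) = ak³ + bk² + ck + d; the 6 given values yield a linear system in the 4 coefficients.
Solving, h(k) = -3k³ - 7k² - 4k.
Then h(8) = -2016.

-2016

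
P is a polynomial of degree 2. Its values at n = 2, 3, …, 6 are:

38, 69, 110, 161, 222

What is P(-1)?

First differences: 31, 41, 51, 61. Second differences: 10, 10, 10.
Level-2 differences are constant, so P has degree 2.
Fitting a degree-2 polynomial gives P(n) = 5n² + 6n + 6.
Then P(-1) = 5.

5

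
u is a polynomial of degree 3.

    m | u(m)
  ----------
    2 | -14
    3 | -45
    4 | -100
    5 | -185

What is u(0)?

Write u(m) = am³ + bm² + cm + d; the 4 given values yield a linear system in the 4 coefficients.
Solving, u(m) = -m³ - 3m² + 3m.
Then u(0) = 0.

0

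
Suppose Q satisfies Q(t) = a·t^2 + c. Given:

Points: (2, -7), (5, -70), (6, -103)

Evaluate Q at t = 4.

From Q(2) = -7 and Q(5) = -70: 4a + c = -7 and 25a + c = -70.
Subtracting: 21a = -63, so a = -3; then c = -7 − (-3)·4 = 5.
So Q(t) = -3t² + 5, and Q(4) = -43.

-43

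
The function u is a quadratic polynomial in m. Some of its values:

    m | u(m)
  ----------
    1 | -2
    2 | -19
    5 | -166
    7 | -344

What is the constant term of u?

-1

Write u(m) = am² + bm + c; the 4 given values yield a linear system in the 3 coefficients.
Solving, u(m) = -8m² + 7m - 1.
The constant term is u(0) = -1.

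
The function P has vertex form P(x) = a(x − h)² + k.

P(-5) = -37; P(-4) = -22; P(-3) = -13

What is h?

First differences 15, 9; second difference -6 = 2a, so a = -3.
Expanding, the x-coefficient is −2ah = 6h; matching it to the data gives h = -2, and then k = -10.
So P(x) = -3(x + 2)² − 10.
Hence h = -2.

-2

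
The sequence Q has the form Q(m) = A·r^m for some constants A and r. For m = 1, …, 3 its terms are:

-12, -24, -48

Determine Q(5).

-192

Consecutive ratio: -24/(-12) = 2, and -48/(-24) = 2, so r = 2.
Then A·2^1 = -12 gives A = -6, and Q(m) = -6·2^m.
Q(5) = -6·2^5 = -192.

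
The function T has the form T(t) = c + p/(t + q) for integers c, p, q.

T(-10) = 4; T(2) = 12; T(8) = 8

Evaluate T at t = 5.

9

(T(t) − c)(t + q) = p for each data point; the three points give a linear system in c and q, then p follows.
Solving: c = 6, q = 1, p = 18, so T(t) = 6 + 18/(t + 1).
Then T(5) = 6 + 18/6 = 9.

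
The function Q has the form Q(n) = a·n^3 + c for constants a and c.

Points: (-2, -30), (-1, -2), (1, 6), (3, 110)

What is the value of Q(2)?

34

From Q(-2) = -30 and Q(-1) = -2: -8a + c = -30 and -1a + c = -2.
Subtracting: 7a = 28, so a = 4; then c = -30 − 4·(-8) = 2.
So Q(n) = 4n³ + 2, and Q(2) = 34.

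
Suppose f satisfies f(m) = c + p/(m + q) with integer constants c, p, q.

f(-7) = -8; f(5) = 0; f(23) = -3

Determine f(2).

4

(f(m) − c)(m + q) = p for each data point; the three points give a linear system in c and q, then p follows.
Solving: c = -4, q = 1, p = 24, so f(m) = -4 + 24/(m + 1).
Then f(2) = -4 + 24/3 = 4.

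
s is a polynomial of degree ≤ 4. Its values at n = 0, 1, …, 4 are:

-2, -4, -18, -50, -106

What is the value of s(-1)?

-6

First differences: -2, -14, -32, -56. Second differences: -12, -18, -24. Third differences: -6, -6.
Level-3 differences are constant, so s has degree 3.
Fitting a degree-3 polynomial gives s(n) = -n³ - 3n² + 2n - 2.
Then s(-1) = -6.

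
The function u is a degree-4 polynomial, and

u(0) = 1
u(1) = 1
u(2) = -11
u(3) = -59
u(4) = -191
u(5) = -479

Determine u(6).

Write u(x) = ax^4 + bx³ + cx² + dx + e; the 6 given values yield a linear system in the 5 coefficients.
Solving, u(x) = -x^4 + 2x³ - 5x² + 4x + 1.
Then u(6) = -1019.

-1019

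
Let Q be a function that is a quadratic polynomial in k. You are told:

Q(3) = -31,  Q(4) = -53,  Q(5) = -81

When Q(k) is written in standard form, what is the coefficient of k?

-1

Write Q(k) = ak² + bk + c; the 3 given values yield a linear system in the 3 coefficients.
Solving, Q(k) = -3k² - k - 1.
The coefficient of k is -1.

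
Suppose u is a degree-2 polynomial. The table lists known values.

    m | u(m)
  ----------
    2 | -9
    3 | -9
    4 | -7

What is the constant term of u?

-3

Write u(m) = am² + bm + c; the 3 given values yield a linear system in the 3 coefficients.
Solving, u(m) = m² - 5m - 3.
The constant term is u(0) = -3.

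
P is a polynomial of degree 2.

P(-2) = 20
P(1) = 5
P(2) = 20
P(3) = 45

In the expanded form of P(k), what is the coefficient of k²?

Write P(k) = ak² + bk + c; the 4 given values yield a linear system in the 3 coefficients.
Solving, P(k) = 5k².
The coefficient of k² is 5.

5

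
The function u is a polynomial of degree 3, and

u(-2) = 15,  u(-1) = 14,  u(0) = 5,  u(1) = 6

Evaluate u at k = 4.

Write u(k) = ak³ + bk² + ck + d; the 4 given values yield a linear system in the 4 coefficients.
Solving, u(k) = 3k³ + 5k² - 7k + 5.
Then u(4) = 249.

249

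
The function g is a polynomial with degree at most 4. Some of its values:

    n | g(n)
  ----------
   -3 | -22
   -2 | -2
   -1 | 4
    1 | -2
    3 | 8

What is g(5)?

Write g(n) = an^4 + bn³ + cn² + dn + e; the 5 given values yield a linear system in the 5 coefficients.
Solving, the leading coefficient vanishes, and g(n) = n³ - n² - 4n + 2.
Then g(5) = 82.

82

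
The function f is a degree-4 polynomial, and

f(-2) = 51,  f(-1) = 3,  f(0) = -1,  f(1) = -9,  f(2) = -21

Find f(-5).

Write f(m) = am^4 + bm³ + cm² + dm + e; the 5 given values yield a linear system in the 5 coefficients.
Solving, f(m) = 2m^4 - 4m³ - 4m² - 2m - 1.
Then f(-5) = 1659.

1659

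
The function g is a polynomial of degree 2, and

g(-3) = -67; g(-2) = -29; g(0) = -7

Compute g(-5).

Write g(k) = ak² + bk + c; the 3 given values yield a linear system in the 3 coefficients.
Solving, g(k) = -9k² - 7k - 7.
Then g(-5) = -197.

-197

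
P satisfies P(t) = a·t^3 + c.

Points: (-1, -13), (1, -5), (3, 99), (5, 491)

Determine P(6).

855

From P(-1) = -13 and P(1) = -5: -1a + c = -13 and 1a + c = -5.
Subtracting: 2a = 8, so a = 4; then c = -13 − 4·(-1) = -9.
So P(t) = 4t³ − 9, and P(6) = 855.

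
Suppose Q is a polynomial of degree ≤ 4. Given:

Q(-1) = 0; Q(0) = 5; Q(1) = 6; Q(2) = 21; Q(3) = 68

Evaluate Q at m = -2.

-27

First differences: 5, 1, 15, 47. Second differences: -4, 14, 32. Third differences: 18, 18.
Level-3 differences are constant, so Q has degree 3.
Fitting a degree-3 polynomial gives Q(m) = 3m³ - 2m² + 5.
Then Q(-2) = -27.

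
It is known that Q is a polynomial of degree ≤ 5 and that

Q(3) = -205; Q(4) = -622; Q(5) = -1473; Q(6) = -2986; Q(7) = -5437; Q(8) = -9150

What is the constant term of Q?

2

First differences: -417, -851, -1513, -2451, -3713. Second differences: -434, -662, -938, -1262. Third differences: -228, -276, -324. Fourth differences: -48, -48.
Level-4 differences are constant, so Q has degree 4.
Fitting a degree-4 polynomial gives Q(x) = -2x^4 - 2x³ + x² + 2.
The constant term is Q(0) = 2.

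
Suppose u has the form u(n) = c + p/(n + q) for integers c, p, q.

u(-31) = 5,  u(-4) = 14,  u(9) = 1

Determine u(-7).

(u(n) − c)(n + q) = p for each data point; the three points give a linear system in c and q, then p follows.
Solving: c = 4, q = 1, p = -30, so u(n) = 4 − 30/(n + 1).
Then u(-7) = 4 − 30/(-6) = 9.

9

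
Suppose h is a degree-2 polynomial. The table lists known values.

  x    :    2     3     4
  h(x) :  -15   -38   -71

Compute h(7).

-230

Write h(x) = ax² + bx + c; the 3 given values yield a linear system in the 3 coefficients.
Solving, h(x) = -5x² + 2x + 1.
Then h(7) = -230.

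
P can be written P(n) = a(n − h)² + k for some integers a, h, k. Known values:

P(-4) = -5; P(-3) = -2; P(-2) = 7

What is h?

First differences 3, 9; second difference 6 = 2a, so a = 3.
Expanding, the n-coefficient is −2ah = -6h; matching it to the data gives h = -4, and then k = -5.
So P(n) = 3(n + 4)² − 5.
Hence h = -4.

-4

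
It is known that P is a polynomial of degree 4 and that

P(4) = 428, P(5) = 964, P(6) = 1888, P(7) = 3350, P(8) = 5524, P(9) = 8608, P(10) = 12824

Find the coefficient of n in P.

Write P(n) = an^4 + bn³ + cn² + dn + e; the 7 given values yield a linear system in the 5 coefficients.
Solving, P(n) = n^4 + 3n³ - 2n² + 2n + 4.
The coefficient of n is 2.

2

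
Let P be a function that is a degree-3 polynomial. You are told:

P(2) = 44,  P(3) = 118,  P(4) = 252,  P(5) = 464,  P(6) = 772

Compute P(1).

First differences: 74, 134, 212, 308. Second differences: 60, 78, 96. Third differences: 18, 18.
Level-3 differences are constant, so P has degree 3.
Fitting a degree-3 polynomial gives P(n) = 3n³ + 3n² + 2n + 4.
Then P(1) = 12.

12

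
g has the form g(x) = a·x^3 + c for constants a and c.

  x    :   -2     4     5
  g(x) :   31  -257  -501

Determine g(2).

From g(-2) = 31 and g(4) = -257: -8a + c = 31 and 64a + c = -257.
Subtracting: 72a = -288, so a = -4; then c = 31 − (-4)·(-8) = -1.
So g(x) = -4x³ − 1, and g(2) = -33.

-33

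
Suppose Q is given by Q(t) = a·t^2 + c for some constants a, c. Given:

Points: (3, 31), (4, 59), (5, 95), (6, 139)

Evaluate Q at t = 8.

From Q(3) = 31 and Q(4) = 59: 9a + c = 31 and 16a + c = 59.
Subtracting: 7a = 28, so a = 4; then c = 31 − 4·9 = -5.
So Q(t) = 4t² − 5, and Q(8) = 251.

251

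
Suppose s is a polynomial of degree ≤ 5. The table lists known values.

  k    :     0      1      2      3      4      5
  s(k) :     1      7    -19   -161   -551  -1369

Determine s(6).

-2843

First differences: 6, -26, -142, -390, -818. Second differences: -32, -116, -248, -428. Third differences: -84, -132, -180. Fourth differences: -48, -48.
Level-4 differences are constant, so s has degree 4.
Fitting a degree-4 polynomial gives s(k) = -2k^4 - 2k³ + 4k² + 6k + 1.
Then s(6) = -2843.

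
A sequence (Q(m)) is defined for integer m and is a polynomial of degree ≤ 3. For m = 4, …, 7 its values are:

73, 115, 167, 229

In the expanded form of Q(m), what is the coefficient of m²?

5

First differences: 42, 52, 62. Second differences: 10, 10.
Level-2 differences are constant, so Q has degree 2.
Fitting a degree-2 polynomial gives Q(m) = 5m² - 3m + 5.
The coefficient of m² is 5.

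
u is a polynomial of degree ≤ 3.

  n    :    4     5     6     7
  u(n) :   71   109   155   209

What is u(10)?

First differences: 38, 46, 54. Second differences: 8, 8.
Level-2 differences are constant, so u has degree 2.
Fitting a degree-2 polynomial gives u(n) = 4n² + 2n - 1.
Then u(10) = 419.

419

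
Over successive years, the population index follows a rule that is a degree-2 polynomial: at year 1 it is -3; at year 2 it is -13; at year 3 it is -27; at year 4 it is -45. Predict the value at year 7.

-123

Write the value at x as s(x).
First differences: -10, -14, -18. Second differences: -4, -4.
Level-2 differences are constant, so s has degree 2.
Fitting a degree-2 polynomial gives s(x) = -2x² - 4x + 3.
Then s(7) = -123.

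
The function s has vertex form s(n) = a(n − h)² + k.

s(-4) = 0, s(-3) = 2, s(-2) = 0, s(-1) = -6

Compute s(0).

-16

First differences 2, -2, -6; second difference -4 = 2a, so a = -2.
Expanding, the n-coefficient is −2ah = 4h; matching it to the data gives h = -3, and then k = 2.
So s(n) = -2(n + 3)² + 2.
s(0) = -2·3² + 2 = -16.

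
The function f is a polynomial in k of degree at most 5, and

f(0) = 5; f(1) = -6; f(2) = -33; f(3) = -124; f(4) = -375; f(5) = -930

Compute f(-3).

-298

First differences: -11, -27, -91, -251, -555. Second differences: -16, -64, -160, -304. Third differences: -48, -96, -144. Fourth differences: -48, -48.
Level-4 differences are constant, so f has degree 4.
Fitting a degree-4 polynomial gives f(k) = -2k^4 + 4k³ - 6k² - 7k + 5.
Then f(-3) = -298.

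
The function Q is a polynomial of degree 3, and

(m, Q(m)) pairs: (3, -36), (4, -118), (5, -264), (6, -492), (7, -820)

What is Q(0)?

Write Q(m) = am³ + bm² + cm + d; the 5 given values yield a linear system in the 4 coefficients.
Solving, Q(m) = -3m³ + 4m² + m + 6.
The constant term is Q(0) = 6.

6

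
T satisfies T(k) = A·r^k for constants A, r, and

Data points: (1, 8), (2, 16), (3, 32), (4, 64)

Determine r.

2

Consecutive ratio: 16/8 = 2, and 32/16 = 2, so r = 2.
Then A·2^1 = 8 gives A = 4, and T(k) = 4·2^k.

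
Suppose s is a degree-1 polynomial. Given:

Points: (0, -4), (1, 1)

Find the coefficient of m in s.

Write s(m) = am + b; the 2 given values yield a linear system in the 2 coefficients.
Solving, s(m) = 5m - 4.
The coefficient of m is 5.

5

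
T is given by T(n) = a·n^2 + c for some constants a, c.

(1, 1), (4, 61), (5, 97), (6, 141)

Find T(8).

253

From T(1) = 1 and T(4) = 61: 1a + c = 1 and 16a + c = 61.
Subtracting: 15a = 60, so a = 4; then c = 1 − 4·1 = -3.
So T(n) = 4n² − 3, and T(8) = 253.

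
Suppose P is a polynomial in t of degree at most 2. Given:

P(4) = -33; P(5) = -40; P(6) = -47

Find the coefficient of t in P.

Write P(t) = at² + bt + c; the 3 given values yield a linear system in the 3 coefficients.
Solving, the leading coefficient vanishes, and P(t) = -7t - 5.
The coefficient of t is -7.

-7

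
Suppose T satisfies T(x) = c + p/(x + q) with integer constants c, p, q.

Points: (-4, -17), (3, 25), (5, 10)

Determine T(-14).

(T(x) − c)(x + q) = p for each data point; the three points give a linear system in c and q, then p follows.
Solving: c = -5, q = -1, p = 60, so T(x) = -5 + 60/(x − 1).
Then T(-14) = -5 + 60/(-15) = -9.

-9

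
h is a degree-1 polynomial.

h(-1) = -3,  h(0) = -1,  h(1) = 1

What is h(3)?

First differences: 2, 2.
Level-1 differences are constant, so h has degree 1.
Fitting a degree-1 polynomial gives h(m) = 2m - 1.
Then h(3) = 5.

5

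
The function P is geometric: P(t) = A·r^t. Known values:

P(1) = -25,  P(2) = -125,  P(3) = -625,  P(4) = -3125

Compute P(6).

Consecutive ratio: -125/(-25) = 5, and -625/(-125) = 5, so r = 5.
Then A·5^1 = -25 gives A = -5, and P(t) = -5·5^t.
P(6) = -5·5^6 = -78125.

-78125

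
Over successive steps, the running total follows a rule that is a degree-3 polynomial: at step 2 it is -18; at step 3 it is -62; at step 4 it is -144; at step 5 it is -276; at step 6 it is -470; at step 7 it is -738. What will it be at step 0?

Write the value at m as P(m).
First differences: -44, -82, -132, -194, -268. Second differences: -38, -50, -62, -74. Third differences: -12, -12, -12.
Level-3 differences are constant, so P has degree 3.
Fitting a degree-3 polynomial gives P(m) = -2m³ - m² - m + 4.
Then P(0) = 4.

4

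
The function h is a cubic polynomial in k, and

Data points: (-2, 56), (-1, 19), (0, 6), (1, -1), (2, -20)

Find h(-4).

274

First differences: -37, -13, -7, -19. Second differences: 24, 6, -12. Third differences: -18, -18.
Level-3 differences are constant, so h has degree 3.
Fitting a degree-3 polynomial gives h(k) = -3k³ + 3k² - 7k + 6.
Then h(-4) = 274.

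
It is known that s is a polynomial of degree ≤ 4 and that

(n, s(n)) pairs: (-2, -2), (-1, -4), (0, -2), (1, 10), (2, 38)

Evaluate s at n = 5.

278

First differences: -2, 2, 12, 28. Second differences: 4, 10, 16. Third differences: 6, 6.
Level-3 differences are constant, so s has degree 3.
Fitting a degree-3 polynomial gives s(n) = n³ + 5n² + 6n - 2.
Then s(5) = 278.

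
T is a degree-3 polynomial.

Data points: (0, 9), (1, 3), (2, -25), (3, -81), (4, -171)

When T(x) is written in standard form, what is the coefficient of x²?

-8

First differences: -6, -28, -56, -90. Second differences: -22, -28, -34. Third differences: -6, -6.
Level-3 differences are constant, so T has degree 3.
Fitting a degree-3 polynomial gives T(x) = -x³ - 8x² + 3x + 9.
The coefficient of x² is -8.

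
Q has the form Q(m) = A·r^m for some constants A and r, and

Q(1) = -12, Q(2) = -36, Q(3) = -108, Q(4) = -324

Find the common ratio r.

3

Consecutive ratio: -36/(-12) = 3, and -108/(-36) = 3, so r = 3.
Then A·3^1 = -12 gives A = -4, and Q(m) = -4·3^m.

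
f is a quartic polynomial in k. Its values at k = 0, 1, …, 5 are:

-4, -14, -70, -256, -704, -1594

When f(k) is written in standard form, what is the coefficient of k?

First differences: -10, -56, -186, -448, -890. Second differences: -46, -130, -262, -442. Third differences: -84, -132, -180. Fourth differences: -48, -48.
Level-4 differences are constant, so f has degree 4.
Fitting a degree-4 polynomial gives f(k) = -2k^4 - 2k³ - 3k² - 3k - 4.
The coefficient of k is -3.

-3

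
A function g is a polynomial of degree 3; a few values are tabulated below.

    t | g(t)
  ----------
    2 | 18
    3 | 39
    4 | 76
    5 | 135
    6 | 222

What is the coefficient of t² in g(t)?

-1

Write g(t) = at³ + bt² + ct + d; the 5 given values yield a linear system in the 4 coefficients.
Solving, g(t) = t³ - t² + 7t.
The coefficient of t² is -1.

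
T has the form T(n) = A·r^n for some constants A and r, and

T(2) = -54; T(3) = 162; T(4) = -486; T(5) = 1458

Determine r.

Consecutive ratio: 162/(-54) = -3, and -486/162 = -3, so r = -3.
Then A·(-3)^2 = -54 gives A = -6, and T(n) = -6·(-3)^n.

-3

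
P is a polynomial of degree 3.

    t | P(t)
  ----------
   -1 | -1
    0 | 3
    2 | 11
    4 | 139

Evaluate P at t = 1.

1

Write P(t) = at³ + bt² + ct + d; the 4 given values yield a linear system in the 4 coefficients.
Solving, P(t) = 3t³ - 3t² - 2t + 3.
Then P(1) = 1.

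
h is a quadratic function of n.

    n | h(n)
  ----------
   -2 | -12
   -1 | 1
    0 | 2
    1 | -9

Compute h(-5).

First differences: 13, 1, -11. Second differences: -12, -12.
Level-2 differences are constant, so h has degree 2.
Fitting a degree-2 polynomial gives h(n) = -6n² - 5n + 2.
Then h(-5) = -123.

-123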